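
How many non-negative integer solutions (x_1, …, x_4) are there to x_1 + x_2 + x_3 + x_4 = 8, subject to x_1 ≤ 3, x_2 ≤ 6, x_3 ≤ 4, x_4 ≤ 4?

86

Without the upper bounds there are C(11,3) = 165 ways to split 8 among 4 variables.
Subtract solutions that violate a single cap (substitute x_i' = x_i − (cap_i+1)): x_1 ≥ 4 gives C(7,3) = 35; x_2 ≥ 7 gives C(4,3) = 4; x_3 ≥ 5 gives C(6,3) = 20; x_4 ≥ 5 gives C(6,3) = 20. Together 79.
No two caps can be exceeded simultaneously, so the pair terms are all 0.
By inclusion–exclusion the count is 165 − 79 + 0 = 86.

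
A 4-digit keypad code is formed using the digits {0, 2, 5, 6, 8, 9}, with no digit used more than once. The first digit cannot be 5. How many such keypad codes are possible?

300

The first digit has 6−1 = 5 choices (anything except 5).
The remaining 3 digits are filled from the other 5 symbols without repetition: 5 × 4 × 3 = 60.
Total: 5 × 60 = 300.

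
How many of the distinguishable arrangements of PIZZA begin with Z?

24

Fix Z in the first position and arrange the remaining 4 letters.
Those 4 letters are all distinct, giving (4)! = 24.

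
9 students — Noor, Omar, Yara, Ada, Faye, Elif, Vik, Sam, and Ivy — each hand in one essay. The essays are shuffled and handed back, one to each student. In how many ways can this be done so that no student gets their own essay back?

This is the derangement count D_9: permutations of 9 items with no fixed point.
By inclusion–exclusion this is Σ_{j=0}^{9} (−1)^j C(9,j)·(9−j)!.
Computing: 362880 − 362880 + 181440 − 60480 + 15120 − 3024 + 504 − 72 + 9 − 1 = 133496.

133496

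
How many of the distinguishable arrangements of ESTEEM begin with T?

With the first slot taken by T, it remains to arrange the other 5 letters (ESEEM).
Those 5 letters have E appearing 3 times, giving (5)!/(3!) = 20.

20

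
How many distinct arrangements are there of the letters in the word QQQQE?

5

The 5 letters of QQQQE have repeats: Q appearing 4 times.
Dividing 5! = 120 by 4! = 24 for the repeated letters gives 5.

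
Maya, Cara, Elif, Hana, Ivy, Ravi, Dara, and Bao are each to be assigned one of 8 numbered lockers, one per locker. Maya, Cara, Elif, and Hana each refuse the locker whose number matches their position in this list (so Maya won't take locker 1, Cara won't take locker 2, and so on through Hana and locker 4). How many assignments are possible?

24024

Let Aᵢ (for 1 ≤ i ≤ 4) be the placements that put person i in their forbidden locker. Any j of these fix j positions, leaving (8−j)! ways to fill the rest, and there are C(4,j) ways to pick which j.
By inclusion–exclusion, the number of valid placements is Σ_{j=0}^{4} (−1)^j C(4,j)·(8−j)!.
Computing: 40320 − 20160 + 4320 − 480 + 24 = 24024.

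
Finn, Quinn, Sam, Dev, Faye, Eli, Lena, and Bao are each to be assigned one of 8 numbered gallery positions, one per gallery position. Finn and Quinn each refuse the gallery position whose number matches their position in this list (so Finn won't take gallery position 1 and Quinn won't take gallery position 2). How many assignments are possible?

Let Aᵢ (for i ∈ {1, 2}) be the placements that put person i in their forbidden gallery position. Any j of these fix j positions, leaving (8−j)! ways to fill the rest, and there are C(2,j) ways to pick which j.
By inclusion–exclusion, the number of valid placements is Σ_{j=0}^{2} (−1)^j C(2,j)·(8−j)!.
Computing: 40320 − 10080 + 720 = 30960.

30960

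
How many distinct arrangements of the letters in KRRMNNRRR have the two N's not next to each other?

Total arrangements of KRRMNNRRR: 9!/(5!·2!) = 1512.
If the two N's are adjacent, glue them into one block, leaving 8 items to arrange: (8)!/(5!) = 336 ways.
Hence 1512 − 336 = 1176.

1176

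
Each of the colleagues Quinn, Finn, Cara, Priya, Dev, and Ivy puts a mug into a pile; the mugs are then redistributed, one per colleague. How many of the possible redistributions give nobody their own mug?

265

Count assignments avoiding every fixed point. For any j of the 6 colleagues fixed to their own mug, the other 6−j can be arranged in (6−j)! ways.
By inclusion–exclusion this is Σ_{j=0}^{6} (−1)^j C(6,j)·(6−j)!.
Computing: 720 − 720 + 360 − 120 + 30 − 6 + 1 = 265.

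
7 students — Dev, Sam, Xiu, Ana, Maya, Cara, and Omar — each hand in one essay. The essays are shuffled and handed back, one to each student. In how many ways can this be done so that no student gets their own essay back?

Let Aᵢ be the assignments in which student i gets their own essay. We want the size of the complement of A₁∪…∪A_7.
By inclusion–exclusion this is Σ_{j=0}^{7} (−1)^j C(7,j)·(7−j)!.
Computing: 5040 − 5040 + 2520 − 840 + 210 − 42 + 7 − 1 = 1854.

1854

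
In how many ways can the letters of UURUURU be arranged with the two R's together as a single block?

Treat the 2 copies of R as a single block. The multiset to arrange is then {RR, U, U, U, U, U}, 6 items in all.
That gives (6)!/(5!) = 6 arrangements.

6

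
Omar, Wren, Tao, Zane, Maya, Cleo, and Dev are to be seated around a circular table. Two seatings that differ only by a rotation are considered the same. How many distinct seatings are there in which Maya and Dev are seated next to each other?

240

Glue Maya and Dev into a block (2 internal orders). Seating 6 units around a circle gives (5)! arrangements.
So 2 × (5)! = 2 × 120 = 240.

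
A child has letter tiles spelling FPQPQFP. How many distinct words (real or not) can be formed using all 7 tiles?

210

The 7 letters of FPQPQFP have repeats: F appearing twice, P appearing 3 times, and Q appearing twice.
Dividing 7! = 5040 by 3!·2!·2! = 24 for the repeated letters gives 210.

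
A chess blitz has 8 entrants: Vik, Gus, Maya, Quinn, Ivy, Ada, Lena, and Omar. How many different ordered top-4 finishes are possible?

This is an ordered selection of 4 from 8: P(8,4).
That gives 8 × 7 × 6 × 5 = 1680.

1680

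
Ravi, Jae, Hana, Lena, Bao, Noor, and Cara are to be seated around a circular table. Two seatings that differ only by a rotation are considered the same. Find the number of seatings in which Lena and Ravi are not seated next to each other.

480

All circular seatings of 7 people number (6)! = 720.
Seatings with Lena beside Ravi: treat them as a block with 2 internal orders, giving 2 × (5)! = 240.
Subtracting, 720 − 240 = 480.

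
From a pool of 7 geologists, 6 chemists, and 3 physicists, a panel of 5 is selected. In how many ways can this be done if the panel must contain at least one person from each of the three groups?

2730

Total 5-person selections from all 16: C(16,5) = 4368.
Subtract selections that omit an entire group: no geologists → C(9,5) = 126; no chemists → C(10,5) = 252; no physicists → C(13,5) = 1287.
Add back selections omitting two groups (i.e. drawn from a single group): C(7,5) + C(6,5) + C(3,5) = 27.
By inclusion–exclusion: 4368 − 1665 + 27 = 2730.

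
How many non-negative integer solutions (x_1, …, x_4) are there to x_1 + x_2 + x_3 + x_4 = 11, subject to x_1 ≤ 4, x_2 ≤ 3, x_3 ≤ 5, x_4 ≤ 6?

85

Without the upper bounds there are C(14,3) = 364 ways to split 11 among 4 variables.
Subtract solutions that violate a single cap (substitute x_i' = x_i − (cap_i+1)): x_1 ≥ 5 gives C(9,3) = 84; x_2 ≥ 4 gives C(10,3) = 120; x_3 ≥ 6 gives C(8,3) = 56; x_4 ≥ 7 gives C(7,3) = 35. Together 295.
Add back pairs where two caps are both exceeded: 10 + 1 + 0 + 4 + 1 + 0 = 16.
By inclusion–exclusion the count is 364 − 295 + 16 = 85.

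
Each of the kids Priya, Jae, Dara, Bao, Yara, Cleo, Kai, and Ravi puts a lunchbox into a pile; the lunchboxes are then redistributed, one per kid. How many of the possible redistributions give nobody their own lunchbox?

14833

This is the derangement count D_8: permutations of 8 items with no fixed point.
By inclusion–exclusion this is Σ_{j=0}^{8} (−1)^j C(8,j)·(8−j)!.
Computing: 40320 − 40320 + 20160 − 6720 + 1680 − 336 + 56 − 8 + 1 = 14833.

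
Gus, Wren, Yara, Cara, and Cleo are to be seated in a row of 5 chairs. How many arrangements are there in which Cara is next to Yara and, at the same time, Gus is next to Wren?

Treat {Cara,Yara} as one block (2 orders) and {Gus,Wren} as another (2 orders).
That leaves 3 units to arrange: 2 × 2 × 3! = 4 × 6 = 24.

24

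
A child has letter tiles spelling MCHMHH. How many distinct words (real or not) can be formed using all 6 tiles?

60

MCHMHH has 6 letters with H appearing 3 times and M appearing twice.
Dividing 6! = 720 by 3!·2! = 12 for the repeated letters gives 60.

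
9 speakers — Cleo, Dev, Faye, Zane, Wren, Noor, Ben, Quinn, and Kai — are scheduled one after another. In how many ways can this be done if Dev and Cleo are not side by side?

There are 9! = 362880 arrangements in all. If Dev and Cleo are adjacent, merging them into one block gives 2·(8)! = 80640 arrangements.
Complementary counting: 362880 − 80640 = 282240.

282240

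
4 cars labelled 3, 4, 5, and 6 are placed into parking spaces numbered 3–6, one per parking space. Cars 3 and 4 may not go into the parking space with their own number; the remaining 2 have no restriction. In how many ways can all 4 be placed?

Let Aᵢ (for i ∈ {3, 4}) be the placements that put car i in its forbidden parking space. Any j of these fix j positions, leaving (4−j)! ways to fill the rest, and there are C(2,j) ways to pick which j.
By inclusion–exclusion, the number of valid placements is Σ_{j=0}^{2} (−1)^j C(2,j)·(4−j)!.
Computing: 24 − 12 + 2 = 14.

14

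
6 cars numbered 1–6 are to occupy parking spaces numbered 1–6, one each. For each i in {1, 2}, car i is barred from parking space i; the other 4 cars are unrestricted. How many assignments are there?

Let Aᵢ (for i ∈ {1, 2}) be the placements that put car i in its forbidden parking space. Any j of these fix j positions, leaving (6−j)! ways to fill the rest, and there are C(2,j) ways to pick which j.
By inclusion–exclusion, the number of valid placements is Σ_{j=0}^{2} (−1)^j C(2,j)·(6−j)!.
Computing: 720 − 240 + 24 = 504.

504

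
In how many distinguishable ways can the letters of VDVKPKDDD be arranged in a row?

3780

The 9 letters of VDVKPKDDD have repeats: D appearing 4 times, K appearing twice, and V appearing twice.
Dividing 9! = 362880 by 4!·2!·2! = 96 for the repeated letters gives 3780.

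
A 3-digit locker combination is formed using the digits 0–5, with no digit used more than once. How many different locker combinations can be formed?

120

With no repetition, fill the 3 digits in order: 6 choices, then 5, down to 4.
6 × 5 × 4 = 120.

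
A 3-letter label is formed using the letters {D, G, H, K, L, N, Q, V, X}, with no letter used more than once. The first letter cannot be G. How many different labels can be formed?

The first letter has 9−1 = 8 choices (anything except G).
The remaining 2 letters are filled from the other 8 symbols without repetition: 8 × 7 = 56.
Total: 8 × 56 = 448.

448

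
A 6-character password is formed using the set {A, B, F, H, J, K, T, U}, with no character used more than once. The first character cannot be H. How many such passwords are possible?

The first character has 8−1 = 7 choices (anything except H).
The remaining 5 characters are filled from the other 7 symbols without repetition: 7 × 6 × 5 × 4 × 3 = 2520.
Total: 7 × 2520 = 17640.

17640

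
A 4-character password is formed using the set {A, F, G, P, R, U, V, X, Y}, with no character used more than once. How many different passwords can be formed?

3024

This is a permutation of 4 out of 9: P(9,4) = 9!/5!.
9 × 8 × 7 × 6 = 3024.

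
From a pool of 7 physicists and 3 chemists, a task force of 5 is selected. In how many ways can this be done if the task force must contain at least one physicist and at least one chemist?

231

Unrestricted: C(10,5) = 252 ways to pick any 5 of the 10.
Selections missing a whole group: no physicists → C(3,5) = 0; no chemists → C(7,5) = 21.
Both groups omitted at once is impossible, so 252 − 21 = 231.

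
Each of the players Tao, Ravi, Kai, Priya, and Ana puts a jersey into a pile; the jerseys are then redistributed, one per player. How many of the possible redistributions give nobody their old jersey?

Count assignments avoiding every fixed point. For any j of the 5 players fixed to their old jersey, the other 5−j can be arranged in (5−j)! ways.
By inclusion–exclusion this is Σ_{j=0}^{5} (−1)^j C(5,j)·(5−j)!.
Computing: 120 − 120 + 60 − 20 + 5 − 1 = 44.

44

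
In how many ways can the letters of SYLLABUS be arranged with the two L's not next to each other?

7560

Total arrangements of SYLLABUS: 8!/(2!·2!) = 10080.
Arrangements with the L's together: treat LL as one letter, giving (7)!/(2!) = 2520.
Hence 10080 − 2520 = 7560.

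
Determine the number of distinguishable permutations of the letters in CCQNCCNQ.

The 8 letters of CCQNCCNQ have repeats: C appearing 4 times, N appearing twice, and Q appearing twice.
So there are 8! / (4!·2!·2!) = 420 distinguishable arrangements.

420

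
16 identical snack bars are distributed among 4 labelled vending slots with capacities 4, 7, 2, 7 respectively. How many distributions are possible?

31

Without the upper bounds there are C(19,3) = 969 ways to split 16 among 4 vending slots.
Subtract solutions that violate a single cap (substitute x_i' = x_i − (cap_i+1)): x_1 ≥ 5 gives C(14,3) = 364; x_2 ≥ 8 gives C(11,3) = 165; x_3 ≥ 3 gives C(16,3) = 560; x_4 ≥ 8 gives C(11,3) = 165. Together 1254.
Add back pairs where two caps are both exceeded: 20 + 165 + 20 + 56 + 1 + 56 = 318.
Subtract triples: 1 + 0 + 1 + 0 = 2.
By inclusion–exclusion the count is 969 − 1254 + 318 − 2 = 31.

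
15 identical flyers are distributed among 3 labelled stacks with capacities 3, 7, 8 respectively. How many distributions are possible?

Without the upper bounds there are C(17,2) = 136 ways to split 15 among 3 stacks.
Subtract solutions that violate a single cap (substitute x_i' = x_i − (cap_i+1)): x_1 ≥ 4 gives C(13,2) = 78; x_2 ≥ 8 gives C(9,2) = 36; x_3 ≥ 9 gives C(8,2) = 28. Together 142.
Add back pairs where two caps are both exceeded: 10 + 6 + 0 = 16.
By inclusion–exclusion the count is 136 − 142 + 16 = 10.

10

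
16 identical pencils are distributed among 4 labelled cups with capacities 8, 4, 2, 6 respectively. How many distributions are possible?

Without the upper bounds there are C(19,3) = 969 ways to split 16 among 4 cups.
Subtract solutions that violate a single cap (substitute x_i' = x_i − (cap_i+1)): x_1 ≥ 9 gives C(10,3) = 120; x_2 ≥ 5 gives C(14,3) = 364; x_3 ≥ 3 gives C(16,3) = 560; x_4 ≥ 7 gives C(12,3) = 220. Together 1264.
Add back pairs where two caps are both exceeded: 10 + 35 + 1 + 165 + 35 + 84 = 330.
Subtract triples: 0 + 0 + 0 + 4 = 4.
By inclusion–exclusion the count is 969 − 1264 + 330 − 4 = 31.

31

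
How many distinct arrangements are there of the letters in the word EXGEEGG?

Letter multiplicities in EXGEEGG: E×3, G×3, X×1.
The number of distinct arrangements is 7!/(3!·3!) = 5040/36 = 140.

140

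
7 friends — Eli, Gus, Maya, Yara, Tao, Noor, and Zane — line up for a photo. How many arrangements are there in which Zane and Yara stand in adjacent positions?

Treat {Zane, Yara} as a single unit. There are 6 units to order, and the pair itself can be ordered 2 ways.
So the count is 2·(6)! = 1440.

1440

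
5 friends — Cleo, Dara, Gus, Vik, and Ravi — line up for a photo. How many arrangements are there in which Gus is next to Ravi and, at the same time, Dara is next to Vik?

24

Treat {Gus,Ravi} as one block (2 orders) and {Dara,Vik} as another (2 orders).
That leaves 3 units to arrange: 2 × 2 × 3! = 4 × 6 = 24.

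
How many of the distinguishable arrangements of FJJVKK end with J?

With the last slot taken by J, it remains to arrange the other 5 letters (FJVKK).
Those 5 letters have K appearing twice, giving (5)!/(2!) = 60.

60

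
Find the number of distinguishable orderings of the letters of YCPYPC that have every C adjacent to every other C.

30

Treat the 2 copies of C as a single block. The multiset to arrange is then {CC, P, P, Y, Y}, 5 items in all.
That gives (5)!/(2!·2!) = 30 arrangements.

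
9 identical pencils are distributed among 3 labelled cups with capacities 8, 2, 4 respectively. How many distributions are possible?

14

By stars and bars, unrestricted non-negative solutions to x_1+…+x_3 = 9 number C(9+2,2) = 55.
Subtract solutions that violate a single cap (substitute x_i' = x_i − (cap_i+1)): x_1 ≥ 9 gives C(2,2) = 1; x_2 ≥ 3 gives C(8,2) = 28; x_3 ≥ 5 gives C(6,2) = 15. Together 44.
Add back pairs where two caps are both exceeded: 0 + 0 + 3 = 3.
By inclusion–exclusion the count is 55 − 44 + 3 = 14.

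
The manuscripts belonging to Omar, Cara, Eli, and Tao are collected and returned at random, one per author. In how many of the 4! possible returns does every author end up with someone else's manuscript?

9

Let Aᵢ be the assignments in which author i gets their own manuscript. We want the size of the complement of A₁∪…∪A_4.
By inclusion–exclusion this is Σ_{j=0}^{4} (−1)^j C(4,j)·(4−j)!.
Computing: 24 − 24 + 12 − 4 + 1 = 9.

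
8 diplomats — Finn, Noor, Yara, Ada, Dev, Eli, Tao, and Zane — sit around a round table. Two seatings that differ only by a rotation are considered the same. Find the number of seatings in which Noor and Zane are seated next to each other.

1440

Glue Noor and Zane into a block (2 internal orders). Seating 7 units around a circle gives (6)! arrangements.
So 2 × (6)! = 2 × 720 = 1440.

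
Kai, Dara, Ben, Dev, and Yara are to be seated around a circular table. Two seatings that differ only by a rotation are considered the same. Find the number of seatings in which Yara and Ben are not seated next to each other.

All circular seatings of 5 people number (4)! = 24.
Those with Yara next to Ben: fuse the pair into one unit and seat 4 units around a circle — 2·(3)! = 12.
Subtracting, 24 − 12 = 12.

12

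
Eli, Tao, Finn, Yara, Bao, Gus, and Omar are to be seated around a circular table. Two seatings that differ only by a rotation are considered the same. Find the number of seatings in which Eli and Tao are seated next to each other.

Glue Eli and Tao into a block (2 internal orders). Seating 6 units around a circle gives (5)! arrangements.
So 2 × (5)! = 2 × 120 = 240.

240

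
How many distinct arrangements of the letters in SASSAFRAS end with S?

Fix S in the last position and arrange the remaining 8 letters.
Those 8 letters have A appearing 3 times and S appearing 3 times, giving (8)!/(3!·3!) = 1120.

1120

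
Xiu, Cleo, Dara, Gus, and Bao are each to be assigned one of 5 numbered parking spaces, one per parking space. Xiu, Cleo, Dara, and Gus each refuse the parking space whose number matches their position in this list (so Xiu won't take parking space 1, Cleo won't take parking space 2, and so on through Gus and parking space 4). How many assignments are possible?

53

Let Aᵢ (for 1 ≤ i ≤ 4) be the placements that put person i in their forbidden parking space. Any j of these fix j positions, leaving (5−j)! ways to fill the rest, and there are C(4,j) ways to pick which j.
By inclusion–exclusion, the number of valid placements is Σ_{j=0}^{4} (−1)^j C(4,j)·(5−j)!.
Computing: 120 − 96 + 36 − 8 + 1 = 53.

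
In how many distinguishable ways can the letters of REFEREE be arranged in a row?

Letter multiplicities in REFEREE: E×4, F×1, R×2.
Dividing 7! = 5040 by 4!·2! = 48 for the repeated letters gives 105.

105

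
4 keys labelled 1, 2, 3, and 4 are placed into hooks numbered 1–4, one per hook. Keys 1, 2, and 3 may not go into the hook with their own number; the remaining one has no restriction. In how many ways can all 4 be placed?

Let Aᵢ (for i ∈ {1, 2, 3}) be the placements that put key i in its forbidden hook. Any j of these fix j positions, leaving (4−j)! ways to fill the rest, and there are C(3,j) ways to pick which j.
By inclusion–exclusion, the number of valid placements is Σ_{j=0}^{3} (−1)^j C(3,j)·(4−j)!.
Computing: 24 − 18 + 6 − 1 = 11.

11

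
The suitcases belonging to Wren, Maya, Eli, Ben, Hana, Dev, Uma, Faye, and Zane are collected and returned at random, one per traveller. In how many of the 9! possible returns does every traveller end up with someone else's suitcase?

Count assignments avoiding every fixed point. For any j of the 9 travellers fixed to their own suitcase, the other 9−j can be arranged in (9−j)! ways.
By inclusion–exclusion this is Σ_{j=0}^{9} (−1)^j C(9,j)·(9−j)!.
Computing: 362880 − 362880 + 181440 − 60480 + 15120 − 3024 + 504 − 72 + 9 − 1 = 133496.

133496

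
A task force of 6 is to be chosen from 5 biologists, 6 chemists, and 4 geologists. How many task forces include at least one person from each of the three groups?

With no constraint there are C(15,6) = 5005 possible selections.
Selections missing a whole group: no biologists → C(10,6) = 210; no chemists → C(9,6) = 84; no geologists → C(11,6) = 462.
Add back selections omitting two groups (i.e. drawn from a single group): C(5,6) + C(6,6) + C(4,6) = 1.
By inclusion–exclusion: 5005 − 756 + 1 = 4250.

4250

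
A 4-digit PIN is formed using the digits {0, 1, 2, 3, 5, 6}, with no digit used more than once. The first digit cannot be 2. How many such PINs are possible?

300

The first digit has 6−1 = 5 choices (anything except 2).
The remaining 3 digits are filled from the other 5 symbols without repetition: 5 × 4 × 3 = 60.
Total: 5 × 60 = 300.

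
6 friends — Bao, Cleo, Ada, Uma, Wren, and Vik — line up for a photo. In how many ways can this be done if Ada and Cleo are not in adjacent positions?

480

Of the 6! = 720 arrangements, those with Ada and Cleo adjacent number 2 × 5! = 240 (treat the pair as a block with 2 internal orders).
So 720 − 240 = 480 arrangements keep them apart.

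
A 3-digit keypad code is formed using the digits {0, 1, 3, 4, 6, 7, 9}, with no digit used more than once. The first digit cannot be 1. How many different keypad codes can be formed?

The first digit has 7−1 = 6 choices (anything except 1).
The remaining 2 digits are filled from the other 6 symbols without repetition: 6 × 5 = 30.
Total: 6 × 30 = 180.

180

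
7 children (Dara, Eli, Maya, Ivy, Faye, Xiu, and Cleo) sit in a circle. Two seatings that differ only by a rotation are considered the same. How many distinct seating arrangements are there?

720

Seat Dara anywhere (absorbing the rotational symmetry), then permute the other 6: (6)! = 720.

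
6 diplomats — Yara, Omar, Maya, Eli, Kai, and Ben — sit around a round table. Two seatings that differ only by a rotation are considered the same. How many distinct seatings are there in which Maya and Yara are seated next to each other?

48

Treat {Maya, Yara} as one unit (2 internal orders) and seat the resulting 5 units around the table: (4)! circular arrangements.
So 2 × (4)! = 2 × 24 = 48.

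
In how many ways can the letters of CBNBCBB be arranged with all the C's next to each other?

Treat the 2 copies of C as a single block. The multiset to arrange is then {CC, B, B, B, B, N}, 6 items in all.
That gives (6)!/(4!) = 30 arrangements.

30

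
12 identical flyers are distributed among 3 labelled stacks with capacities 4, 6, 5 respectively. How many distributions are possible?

Ignoring the caps, the number of non-negative solutions to x_1+…+x_3 = 12 is C(14,2) = 91.
Subtract solutions that violate a single cap (substitute x_i' = x_i − (cap_i+1)): x_1 ≥ 5 gives C(9,2) = 36; x_2 ≥ 7 gives C(7,2) = 21; x_3 ≥ 6 gives C(8,2) = 28. Together 85.
Add back pairs where two caps are both exceeded: 1 + 3 + 0 = 4.
By inclusion–exclusion the count is 91 − 85 + 4 = 10.

10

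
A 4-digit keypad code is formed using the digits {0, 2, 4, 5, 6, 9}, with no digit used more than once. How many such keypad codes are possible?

360

With no repetition, fill the 4 digits in order: 6 choices, then 5, down to 3.
That product is 6 × 5 × 4 × 3 = 360.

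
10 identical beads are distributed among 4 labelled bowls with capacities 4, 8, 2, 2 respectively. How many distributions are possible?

41

By stars and bars, unrestricted non-negative solutions to x_1+…+x_4 = 10 number C(10+3,3) = 286.
Subtract solutions that violate a single cap (substitute x_i' = x_i − (cap_i+1)): x_1 ≥ 5 gives C(8,3) = 56; x_2 ≥ 9 gives C(4,3) = 4; x_3 ≥ 3 gives C(10,3) = 120; x_4 ≥ 3 gives C(10,3) = 120. Together 300.
Add back pairs where two caps are both exceeded: 0 + 10 + 10 + 0 + 0 + 35 = 55.
By inclusion–exclusion the count is 286 − 300 + 55 = 41.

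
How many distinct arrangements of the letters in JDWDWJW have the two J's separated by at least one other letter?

150

There are 7!/(3!·2!·2!) = 210 arrangements of JDWDWJW in total.
Arrangements with the J's together: treat JJ as one letter, giving (6)!/(3!·2!) = 60.
Hence 210 − 60 = 150.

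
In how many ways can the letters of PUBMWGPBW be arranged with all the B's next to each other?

10080

Treat the 2 copies of B as a single block. The multiset to arrange is then {BB, G, M, P, P, U, W, W}, 8 items in all.
That gives (8)!/(2!·2!) = 10080 arrangements.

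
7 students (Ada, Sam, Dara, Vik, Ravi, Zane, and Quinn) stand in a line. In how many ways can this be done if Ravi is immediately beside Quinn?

1440

Place the 5 others and the Ravi-Quinn pair as 6 objects in a line; the pair has 2 internal arrangements.
So the count is 2·(6)! = 1440.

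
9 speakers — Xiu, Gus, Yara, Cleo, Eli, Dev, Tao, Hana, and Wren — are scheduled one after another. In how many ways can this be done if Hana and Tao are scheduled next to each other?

80640

Treat {Hana, Tao} as a single unit. There are 8 units to order, and the pair itself can be ordered 2 ways.
That gives 2 × 8! = 2 × 40320 = 80640.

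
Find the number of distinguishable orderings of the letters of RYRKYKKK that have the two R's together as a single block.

105

Treat the 2 copies of R as a single block. The multiset to arrange is then {RR, K, K, K, K, Y, Y}, 7 items in all.
That gives (7)!/(4!·2!) = 105 arrangements.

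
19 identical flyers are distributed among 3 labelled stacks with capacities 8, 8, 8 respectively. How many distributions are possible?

21

By stars and bars, unrestricted non-negative solutions to x_1+…+x_3 = 19 number C(19+2,2) = 210.
Subtract solutions that violate a single cap (substitute x_i' = x_i − (cap_i+1)): x_1 ≥ 9 gives C(12,2) = 66; x_2 ≥ 9 gives C(12,2) = 66; x_3 ≥ 9 gives C(12,2) = 66. Together 198.
Add back pairs where two caps are both exceeded: 3 + 3 + 3 = 9.
By inclusion–exclusion the count is 210 − 198 + 9 = 21.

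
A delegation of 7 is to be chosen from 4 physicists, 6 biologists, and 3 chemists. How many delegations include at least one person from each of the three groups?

1559

With no constraint there are C(13,7) = 1716 possible selections.
Subtract selections that omit an entire group: no physicists → C(9,7) = 36; no biologists → C(7,7) = 1; no chemists → C(10,7) = 120.
Add back selections omitting two groups (i.e. drawn from a single group): C(4,7) + C(6,7) + C(3,7) = 0.
By inclusion–exclusion: 1716 − 157 + 0 = 1559.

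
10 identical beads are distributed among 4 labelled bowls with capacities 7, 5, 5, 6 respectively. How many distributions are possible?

Without the upper bounds there are C(13,3) = 286 ways to split 10 among 4 bowls.
Subtract solutions that violate a single cap (substitute x_i' = x_i − (cap_i+1)): x_1 ≥ 8 gives C(5,3) = 10; x_2 ≥ 6 gives C(7,3) = 35; x_3 ≥ 6 gives C(7,3) = 35; x_4 ≥ 7 gives C(6,3) = 20. Together 100.
No two caps can be exceeded simultaneously, so the pair terms are all 0.
By inclusion–exclusion the count is 286 − 100 + 0 = 186.

186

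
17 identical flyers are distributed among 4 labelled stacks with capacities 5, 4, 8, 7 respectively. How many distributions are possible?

By stars and bars, unrestricted non-negative solutions to x_1+…+x_4 = 17 number C(17+3,3) = 1140.
Subtract solutions that violate a single cap (substitute x_i' = x_i − (cap_i+1)): x_1 ≥ 6 gives C(14,3) = 364; x_2 ≥ 5 gives C(15,3) = 455; x_3 ≥ 9 gives C(11,3) = 165; x_4 ≥ 8 gives C(12,3) = 220. Together 1204.
Add back pairs where two caps are both exceeded: 84 + 10 + 20 + 20 + 35 + 1 = 170.
By inclusion–exclusion the count is 1140 − 1204 + 170 = 106.

106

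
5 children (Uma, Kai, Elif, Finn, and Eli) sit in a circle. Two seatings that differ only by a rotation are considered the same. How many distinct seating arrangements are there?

24

Seat Uma anywhere (absorbing the rotational symmetry), then permute the other 4: (4)! = 24.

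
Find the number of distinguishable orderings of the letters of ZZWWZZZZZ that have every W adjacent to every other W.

8

Treat the 2 copies of W as a single block. The multiset to arrange is then {WW, Z, Z, Z, Z, Z, Z, Z}, 8 items in all.
That gives (8)!/(7!) = 8 arrangements.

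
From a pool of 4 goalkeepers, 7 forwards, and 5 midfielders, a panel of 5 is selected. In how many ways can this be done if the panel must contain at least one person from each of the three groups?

3010

Total 5-person selections from all 16: C(16,5) = 4368.
Subtract selections that omit an entire group: no goalkeepers → C(12,5) = 792; no forwards → C(9,5) = 126; no midfielders → C(11,5) = 462.
Add back selections omitting two groups (i.e. drawn from a single group): C(4,5) + C(7,5) + C(5,5) = 22.
By inclusion–exclusion: 4368 − 1380 + 22 = 3010.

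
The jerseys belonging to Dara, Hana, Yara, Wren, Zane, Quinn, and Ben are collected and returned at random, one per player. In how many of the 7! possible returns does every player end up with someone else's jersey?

Let Aᵢ be the assignments in which player i gets their old jersey. We want the size of the complement of A₁∪…∪A_7.
By inclusion–exclusion this is Σ_{j=0}^{7} (−1)^j C(7,j)·(7−j)!.
Computing: 5040 − 5040 + 2520 − 840 + 210 − 42 + 7 − 1 = 1854.

1854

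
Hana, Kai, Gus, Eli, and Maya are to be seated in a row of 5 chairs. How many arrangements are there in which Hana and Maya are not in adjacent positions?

There are 5! = 120 arrangements in all. If Hana and Maya are adjacent, merging them into one block gives 2·(4)! = 48 arrangements.
So 120 − 48 = 72 arrangements keep them apart.

72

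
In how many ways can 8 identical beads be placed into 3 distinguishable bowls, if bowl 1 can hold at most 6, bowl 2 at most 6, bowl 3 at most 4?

29

By stars and bars, unrestricted non-negative solutions to x_1+…+x_3 = 8 number C(8+2,2) = 45.
Subtract solutions that violate a single cap (substitute x_i' = x_i − (cap_i+1)): x_1 ≥ 7 gives C(3,2) = 3; x_2 ≥ 7 gives C(3,2) = 3; x_3 ≥ 5 gives C(5,2) = 10. Together 16.
No two caps can be exceeded simultaneously, so the pair terms are all 0.
By inclusion–exclusion the count is 45 − 16 + 0 = 29.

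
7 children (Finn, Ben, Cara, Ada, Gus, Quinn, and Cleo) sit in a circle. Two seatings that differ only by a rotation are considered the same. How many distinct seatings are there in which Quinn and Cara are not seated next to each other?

Without the restriction there are (6)! = 720 seatings.
Those with Quinn next to Cara: fuse the pair into one unit and seat 6 units around a circle — 2·(5)! = 240.
Subtracting, 720 − 240 = 480.

480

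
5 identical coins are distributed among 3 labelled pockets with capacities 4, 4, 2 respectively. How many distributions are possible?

13

By stars and bars, unrestricted non-negative solutions to x_1+…+x_3 = 5 number C(5+2,2) = 21.
Subtract solutions that violate a single cap (substitute x_i' = x_i − (cap_i+1)): x_1 ≥ 5 gives C(2,2) = 1; x_2 ≥ 5 gives C(2,2) = 1; x_3 ≥ 3 gives C(4,2) = 6. Together 8.
No two caps can be exceeded simultaneously, so the pair terms are all 0.
By inclusion–exclusion the count is 21 − 8 + 0 = 13.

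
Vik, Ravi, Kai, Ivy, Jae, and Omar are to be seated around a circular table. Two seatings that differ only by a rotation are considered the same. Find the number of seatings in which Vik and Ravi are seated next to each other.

48

Glue Vik and Ravi into a block (2 internal orders). Seating 5 units around a circle gives (4)! arrangements.
So 2 × (4)! = 2 × 24 = 48.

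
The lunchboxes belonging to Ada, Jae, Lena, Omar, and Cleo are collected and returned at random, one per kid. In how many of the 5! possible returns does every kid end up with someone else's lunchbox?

Let Aᵢ be the assignments in which kid i gets their own lunchbox. We want the size of the complement of A₁∪…∪A_5.
By inclusion–exclusion this is Σ_{j=0}^{5} (−1)^j C(5,j)·(5−j)!.
Computing: 120 − 120 + 60 − 20 + 5 − 1 = 44.

44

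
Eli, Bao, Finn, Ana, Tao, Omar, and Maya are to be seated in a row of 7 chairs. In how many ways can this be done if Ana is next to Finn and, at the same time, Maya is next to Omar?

480

Treat {Ana,Finn} as one block (2 orders) and {Maya,Omar} as another (2 orders).
That leaves 5 units to arrange: 2 × 2 × 5! = 4 × 120 = 480.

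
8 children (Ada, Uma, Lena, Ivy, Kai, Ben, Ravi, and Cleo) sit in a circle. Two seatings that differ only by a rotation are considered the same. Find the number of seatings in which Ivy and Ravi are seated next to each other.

Treat {Ivy, Ravi} as one unit (2 internal orders) and seat the resulting 7 units around the table: (6)! circular arrangements.
So 2 × (6)! = 2 × 720 = 1440.

1440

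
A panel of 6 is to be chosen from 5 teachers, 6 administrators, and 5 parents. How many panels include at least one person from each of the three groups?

With no constraint there are C(16,6) = 8008 possible selections.
Selections missing a whole group: no teachers → C(11,6) = 462; no administrators → C(10,6) = 210; no parents → C(11,6) = 462.
Add back selections omitting two groups (i.e. drawn from a single group): C(5,6) + C(6,6) + C(5,6) = 1.
By inclusion–exclusion: 8008 − 1134 + 1 = 6875.

6875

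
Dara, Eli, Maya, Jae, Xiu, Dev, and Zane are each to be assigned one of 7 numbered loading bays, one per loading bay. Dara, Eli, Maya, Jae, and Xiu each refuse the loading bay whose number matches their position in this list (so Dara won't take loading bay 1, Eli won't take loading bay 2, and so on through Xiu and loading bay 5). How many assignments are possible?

2428

Let Aᵢ (for 1 ≤ i ≤ 5) be the placements that put person i in their forbidden loading bay. Any j of these fix j positions, leaving (7−j)! ways to fill the rest, and there are C(5,j) ways to pick which j.
By inclusion–exclusion, the number of valid placements is Σ_{j=0}^{5} (−1)^j C(5,j)·(7−j)!.
Computing: 5040 − 3600 + 1200 − 240 + 30 − 2 = 2428.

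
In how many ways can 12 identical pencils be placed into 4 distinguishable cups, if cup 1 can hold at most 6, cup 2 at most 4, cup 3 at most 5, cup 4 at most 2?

By stars and bars, unrestricted non-negative solutions to x_1+…+x_4 = 12 number C(12+3,3) = 455.
Subtract solutions that violate a single cap (substitute x_i' = x_i − (cap_i+1)): x_1 ≥ 7 gives C(8,3) = 56; x_2 ≥ 5 gives C(10,3) = 120; x_3 ≥ 6 gives C(9,3) = 84; x_4 ≥ 3 gives C(12,3) = 220. Together 480.
Add back pairs where two caps are both exceeded: 1 + 0 + 10 + 4 + 35 + 20 = 70.
By inclusion–exclusion the count is 455 − 480 + 70 = 45.

45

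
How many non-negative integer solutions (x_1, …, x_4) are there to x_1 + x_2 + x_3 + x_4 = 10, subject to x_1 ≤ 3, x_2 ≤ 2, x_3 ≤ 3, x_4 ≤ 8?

Ignoring the caps, the number of non-negative solutions to x_1+…+x_4 = 10 is C(13,3) = 286.
Subtract solutions that violate a single cap (substitute x_i' = x_i − (cap_i+1)): x_1 ≥ 4 gives C(9,3) = 84; x_2 ≥ 3 gives C(10,3) = 120; x_3 ≥ 4 gives C(9,3) = 84; x_4 ≥ 9 gives C(4,3) = 4. Together 292.
Add back pairs where two caps are both exceeded: 20 + 10 + 0 + 20 + 0 + 0 = 50.
By inclusion–exclusion the count is 286 − 292 + 50 = 44.

44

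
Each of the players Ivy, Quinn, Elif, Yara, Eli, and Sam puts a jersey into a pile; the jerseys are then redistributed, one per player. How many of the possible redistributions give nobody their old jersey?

Count assignments avoiding every fixed point. For any j of the 6 players fixed to their old jersey, the other 6−j can be arranged in (6−j)! ways.
By inclusion–exclusion this is Σ_{j=0}^{6} (−1)^j C(6,j)·(6−j)!.
Computing: 720 − 720 + 360 − 120 + 30 − 6 + 1 = 265.

265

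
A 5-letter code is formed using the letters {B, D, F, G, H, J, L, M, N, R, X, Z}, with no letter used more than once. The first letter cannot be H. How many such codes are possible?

The first letter has 12−1 = 11 choices (anything except H).
The remaining 4 letters are filled from the other 11 symbols without repetition: 11 × 10 × 9 × 8 = 7920.
Total: 11 × 7920 = 87120.

87120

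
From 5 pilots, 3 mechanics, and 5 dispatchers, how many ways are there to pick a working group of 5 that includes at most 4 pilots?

Split by how many pilots are chosen (0 through 4).
Sum: C(5,0)·C(8,5) + C(5,1)·C(8,4) + C(5,2)·C(8,3) + C(5,3)·C(8,2) + C(5,4)·C(8,1) = 56 + 350 + 560 + 280 + 40 = 1286.

1286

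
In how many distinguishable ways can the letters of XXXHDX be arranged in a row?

The 6 letters of XXXHDX have repeats: X appearing 4 times.
The number of distinct arrangements is 6!/(4!) = 720/24 = 30.

30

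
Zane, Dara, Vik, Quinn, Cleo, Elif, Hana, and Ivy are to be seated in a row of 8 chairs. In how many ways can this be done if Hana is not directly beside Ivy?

There are 8! = 40320 arrangements in all. If Hana and Ivy are adjacent, merging them into one block gives 2·(7)! = 10080 arrangements.
So 40320 − 10080 = 30240 arrangements keep them apart.

30240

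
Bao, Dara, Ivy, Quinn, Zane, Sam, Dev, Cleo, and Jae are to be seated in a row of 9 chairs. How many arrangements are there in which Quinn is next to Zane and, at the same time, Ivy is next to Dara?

Treat {Quinn,Zane} as one block (2 orders) and {Ivy,Dara} as another (2 orders).
That leaves 7 units to arrange: 2 × 2 × 7! = 4 × 5040 = 20160.

20160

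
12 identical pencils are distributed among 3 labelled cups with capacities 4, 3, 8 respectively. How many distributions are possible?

10

Ignoring the caps, the number of non-negative solutions to x_1+…+x_3 = 12 is C(14,2) = 91.
Subtract solutions that violate a single cap (substitute x_i' = x_i − (cap_i+1)): x_1 ≥ 5 gives C(9,2) = 36; x_2 ≥ 4 gives C(10,2) = 45; x_3 ≥ 9 gives C(5,2) = 10. Together 91.
Add back pairs where two caps are both exceeded: 10 + 0 + 0 = 10.
By inclusion–exclusion the count is 91 − 91 + 10 = 10.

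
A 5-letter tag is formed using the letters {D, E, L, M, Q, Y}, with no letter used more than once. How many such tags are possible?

With no repetition, fill the 5 letters in order: 6 choices, then 5, down to 2.
6 × 5 × 4 × 3 × 2 = 720.

720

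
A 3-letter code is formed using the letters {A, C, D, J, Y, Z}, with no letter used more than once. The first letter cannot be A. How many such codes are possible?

The first letter has 6−1 = 5 choices (anything except A).
The remaining 2 letters are filled from the other 5 symbols without repetition: 5 × 4 = 20.
Total: 5 × 20 = 100.

100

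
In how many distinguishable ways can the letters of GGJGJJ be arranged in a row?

The 6 letters of GGJGJJ have repeats: G appearing 3 times and J appearing 3 times.
So there are 6! / (3!·3!) = 20 distinguishable arrangements.

20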